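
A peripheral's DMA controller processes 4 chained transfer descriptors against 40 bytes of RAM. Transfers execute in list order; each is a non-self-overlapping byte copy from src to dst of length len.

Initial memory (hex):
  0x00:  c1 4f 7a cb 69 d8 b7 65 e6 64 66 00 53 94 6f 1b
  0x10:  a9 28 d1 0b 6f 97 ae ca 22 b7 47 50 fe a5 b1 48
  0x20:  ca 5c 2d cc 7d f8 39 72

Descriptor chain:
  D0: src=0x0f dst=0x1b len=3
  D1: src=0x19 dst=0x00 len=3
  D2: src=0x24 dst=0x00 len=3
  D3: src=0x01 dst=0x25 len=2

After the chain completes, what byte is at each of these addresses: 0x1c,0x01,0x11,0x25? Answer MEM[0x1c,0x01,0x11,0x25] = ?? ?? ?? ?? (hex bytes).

MEM[0x1c,0x01,0x11,0x25] = a9 f8 28 f8

#0 dst[0x1b+3] := {0x1b,0xa9,0x28}
#1 dst[0x00+3] := {0xb7,0x47,0x1b}
#2 dst[0x00+3] := {0x7d,0xf8,0x39}
#3 dst[0x25+2] := {0xf8,0x39}
query mem[0x1c]=0xa9, mem[0x01]=0xf8, mem[0x11]=0x28, mem[0x25]=0xf8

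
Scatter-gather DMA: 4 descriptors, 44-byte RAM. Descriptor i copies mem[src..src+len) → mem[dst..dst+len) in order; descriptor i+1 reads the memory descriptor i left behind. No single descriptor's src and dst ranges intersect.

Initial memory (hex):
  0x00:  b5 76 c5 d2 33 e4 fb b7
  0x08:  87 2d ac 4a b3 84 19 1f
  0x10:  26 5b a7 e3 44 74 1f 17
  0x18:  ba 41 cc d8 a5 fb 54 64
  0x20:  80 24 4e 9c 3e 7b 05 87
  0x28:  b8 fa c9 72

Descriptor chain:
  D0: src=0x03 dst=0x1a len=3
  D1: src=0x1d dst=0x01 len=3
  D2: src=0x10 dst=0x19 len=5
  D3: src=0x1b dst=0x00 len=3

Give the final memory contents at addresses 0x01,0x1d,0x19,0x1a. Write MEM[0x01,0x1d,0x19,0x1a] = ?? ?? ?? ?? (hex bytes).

MEM[0x01,0x1d,0x19,0x1a] = e3 44 26 5b

D0: mem[0x1a..0x1c] <- [d2 33 e4]
D1: mem[0x01..0x03] <- [fb 54 64]
D2: mem[0x19..0x1d] <- [26 5b a7 e3 44]
D3: mem[0x00..0x02] <- [a7 e3 44]
query mem[0x01]=0xe3, mem[0x1d]=0x44, mem[0x19]=0x26, mem[0x1a]=0x5b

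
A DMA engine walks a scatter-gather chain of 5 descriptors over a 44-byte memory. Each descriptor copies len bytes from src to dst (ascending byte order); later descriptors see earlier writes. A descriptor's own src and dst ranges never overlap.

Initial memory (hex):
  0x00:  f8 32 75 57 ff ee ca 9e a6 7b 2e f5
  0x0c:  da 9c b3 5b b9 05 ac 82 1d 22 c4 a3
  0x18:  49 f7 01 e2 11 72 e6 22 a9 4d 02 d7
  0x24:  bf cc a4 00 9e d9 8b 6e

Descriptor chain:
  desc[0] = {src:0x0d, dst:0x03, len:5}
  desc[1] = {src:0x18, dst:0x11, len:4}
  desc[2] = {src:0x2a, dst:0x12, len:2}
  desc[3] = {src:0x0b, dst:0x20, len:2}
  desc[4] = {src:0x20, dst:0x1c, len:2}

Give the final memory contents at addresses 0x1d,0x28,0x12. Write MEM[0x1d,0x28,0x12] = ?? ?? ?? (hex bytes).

MEM[0x1d,0x28,0x12] = da 9e 8b

[0] 0x0d->0x03 len=5 : 9c b3 5b b9 05
[1] 0x18->0x11 len=4 : 49 f7 01 e2
[2] 0x2a->0x12 len=2 : 8b 6e
[3] 0x0b->0x20 len=2 : f5 da
[4] 0x20->0x1c len=2 : f5 da
query mem[0x1d]=0xda, mem[0x28]=0x9e, mem[0x12]=0x8b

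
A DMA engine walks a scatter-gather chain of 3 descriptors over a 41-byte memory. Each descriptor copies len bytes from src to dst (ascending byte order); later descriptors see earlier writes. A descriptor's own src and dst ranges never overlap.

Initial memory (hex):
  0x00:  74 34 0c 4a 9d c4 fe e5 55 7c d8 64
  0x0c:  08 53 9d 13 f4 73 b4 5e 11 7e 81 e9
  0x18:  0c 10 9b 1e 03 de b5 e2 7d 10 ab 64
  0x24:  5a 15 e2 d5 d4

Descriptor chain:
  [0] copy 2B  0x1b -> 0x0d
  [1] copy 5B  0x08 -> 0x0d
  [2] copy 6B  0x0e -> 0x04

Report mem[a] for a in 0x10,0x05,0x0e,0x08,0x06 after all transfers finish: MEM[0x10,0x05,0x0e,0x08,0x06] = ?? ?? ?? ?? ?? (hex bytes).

[0] 0x1b->0x0d len=2 : 1e 03
[1] 0x08->0x0d len=5 : 55 7c d8 64 08
[2] 0x0e->0x04 len=6 : 7c d8 64 08 b4 5e
query mem[0x10]=0x64, mem[0x05]=0xd8, mem[0x0e]=0x7c, mem[0x08]=0xb4, mem[0x06]=0x64

MEM[0x10,0x05,0x0e,0x08,0x06] = 64 d8 7c b4 64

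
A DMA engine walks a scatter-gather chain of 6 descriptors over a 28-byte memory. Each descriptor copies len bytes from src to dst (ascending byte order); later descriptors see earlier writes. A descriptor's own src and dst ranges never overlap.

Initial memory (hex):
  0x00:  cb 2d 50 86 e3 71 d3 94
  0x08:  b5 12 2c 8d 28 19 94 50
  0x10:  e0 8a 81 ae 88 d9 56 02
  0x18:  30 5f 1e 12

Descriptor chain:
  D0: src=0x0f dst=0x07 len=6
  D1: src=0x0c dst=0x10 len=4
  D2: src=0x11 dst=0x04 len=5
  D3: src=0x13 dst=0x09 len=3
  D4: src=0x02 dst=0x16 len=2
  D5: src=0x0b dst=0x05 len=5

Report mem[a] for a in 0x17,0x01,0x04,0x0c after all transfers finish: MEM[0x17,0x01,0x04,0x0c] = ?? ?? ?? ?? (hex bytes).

  after D0: wrote 6B at 0x07 = 50e08a81ae88
  after D1: wrote 4B at 0x10 = 88199450
  after D2: wrote 5B at 0x04 = 19945088d9
  after D3: wrote 3B at 0x09 = 5088d9
  after D4: wrote 2B at 0x16 = 5086
  after D5: wrote 5B at 0x05 = d988199450
query mem[0x17]=0x86, mem[0x01]=0x2d, mem[0x04]=0x19, mem[0x0c]=0x88

MEM[0x17,0x01,0x04,0x0c] = 86 2d 19 88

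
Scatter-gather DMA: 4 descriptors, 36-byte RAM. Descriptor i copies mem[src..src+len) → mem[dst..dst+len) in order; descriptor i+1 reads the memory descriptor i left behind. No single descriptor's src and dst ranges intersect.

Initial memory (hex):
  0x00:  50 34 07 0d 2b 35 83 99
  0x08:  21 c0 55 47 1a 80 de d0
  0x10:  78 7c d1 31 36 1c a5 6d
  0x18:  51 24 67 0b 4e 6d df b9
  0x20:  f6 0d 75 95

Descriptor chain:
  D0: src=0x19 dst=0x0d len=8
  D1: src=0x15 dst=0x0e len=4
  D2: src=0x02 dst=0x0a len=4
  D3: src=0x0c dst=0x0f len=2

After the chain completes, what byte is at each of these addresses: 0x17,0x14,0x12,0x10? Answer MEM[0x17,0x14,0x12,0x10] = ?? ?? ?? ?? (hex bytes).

[0] 0x19->0x0d len=8 : 24 67 0b 4e 6d df b9 f6
[1] 0x15->0x0e len=4 : 1c a5 6d 51
[2] 0x02->0x0a len=4 : 07 0d 2b 35
[3] 0x0c->0x0f len=2 : 2b 35
query mem[0x17]=0x6d, mem[0x14]=0xf6, mem[0x12]=0xdf, mem[0x10]=0x35

MEM[0x17,0x14,0x12,0x10] = 6d f6 df 35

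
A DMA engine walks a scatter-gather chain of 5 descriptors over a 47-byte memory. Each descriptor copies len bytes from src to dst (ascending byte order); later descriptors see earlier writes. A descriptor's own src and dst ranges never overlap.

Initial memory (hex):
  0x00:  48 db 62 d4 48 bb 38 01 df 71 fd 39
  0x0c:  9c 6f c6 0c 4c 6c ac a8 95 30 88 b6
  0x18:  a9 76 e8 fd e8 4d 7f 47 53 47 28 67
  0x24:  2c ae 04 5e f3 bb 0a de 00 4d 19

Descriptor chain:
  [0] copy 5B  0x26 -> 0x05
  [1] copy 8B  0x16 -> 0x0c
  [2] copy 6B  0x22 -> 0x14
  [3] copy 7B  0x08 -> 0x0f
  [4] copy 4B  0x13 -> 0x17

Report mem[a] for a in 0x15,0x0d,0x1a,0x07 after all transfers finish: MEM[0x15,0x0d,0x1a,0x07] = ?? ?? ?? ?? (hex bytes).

  after D0: wrote 5B at 0x05 = 045ef3bb0a
  after D1: wrote 8B at 0x0c = 88b6a976e8fde84d
  after D2: wrote 6B at 0x14 = 28672cae045e
  after D3: wrote 7B at 0x0f = bb0afd3988b6a9
  after D4: wrote 4B at 0x17 = 88b6a92c
query mem[0x15]=0xa9, mem[0x0d]=0xb6, mem[0x1a]=0x2c, mem[0x07]=0xf3

MEM[0x15,0x0d,0x1a,0x07] = a9 b6 2c f3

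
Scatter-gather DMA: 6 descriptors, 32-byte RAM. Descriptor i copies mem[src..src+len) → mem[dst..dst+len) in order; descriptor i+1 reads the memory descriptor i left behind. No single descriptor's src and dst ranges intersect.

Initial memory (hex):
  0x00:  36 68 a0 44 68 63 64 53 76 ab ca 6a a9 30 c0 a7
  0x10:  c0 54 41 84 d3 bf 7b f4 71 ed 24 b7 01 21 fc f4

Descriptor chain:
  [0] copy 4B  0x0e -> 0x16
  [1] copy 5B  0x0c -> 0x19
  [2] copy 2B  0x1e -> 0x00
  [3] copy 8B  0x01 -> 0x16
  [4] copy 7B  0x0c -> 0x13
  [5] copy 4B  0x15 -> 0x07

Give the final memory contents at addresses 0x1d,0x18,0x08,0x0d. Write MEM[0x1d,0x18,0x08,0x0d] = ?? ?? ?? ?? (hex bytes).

MEM[0x1d,0x18,0x08,0x0d] = 76 54 a7 30

  after D0: wrote 4B at 0x16 = c0a7c054
  after D1: wrote 5B at 0x19 = a930c0a7c0
  after D2: wrote 2B at 0x00 = fcf4
  after D3: wrote 8B at 0x16 = f4a0446863645376
  after D4: wrote 7B at 0x13 = a930c0a7c05441
  after D5: wrote 4B at 0x07 = c0a7c054
query mem[0x1d]=0x76, mem[0x18]=0x54, mem[0x08]=0xa7, mem[0x0d]=0x30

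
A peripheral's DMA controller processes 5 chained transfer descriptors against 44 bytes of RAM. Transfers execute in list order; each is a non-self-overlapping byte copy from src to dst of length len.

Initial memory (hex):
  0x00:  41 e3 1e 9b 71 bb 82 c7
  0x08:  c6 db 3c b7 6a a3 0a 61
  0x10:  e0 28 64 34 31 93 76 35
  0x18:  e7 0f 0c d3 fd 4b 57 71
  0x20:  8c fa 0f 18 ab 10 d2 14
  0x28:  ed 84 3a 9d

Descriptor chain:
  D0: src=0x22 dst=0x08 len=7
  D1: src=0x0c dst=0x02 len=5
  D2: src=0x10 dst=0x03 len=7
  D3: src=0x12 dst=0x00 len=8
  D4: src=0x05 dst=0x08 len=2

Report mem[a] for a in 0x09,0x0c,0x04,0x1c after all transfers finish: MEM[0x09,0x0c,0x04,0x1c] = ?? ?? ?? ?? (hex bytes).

MEM[0x09,0x0c,0x04,0x1c] = e7 d2 76 fd

#0 dst[0x08+7] := {0x0f,0x18,0xab,0x10,0xd2,0x14,0xed}
#1 dst[0x02+5] := {0xd2,0x14,0xed,0x61,0xe0}
#2 dst[0x03+7] := {0xe0,0x28,0x64,0x34,0x31,0x93,0x76}
#3 dst[0x00+8] := {0x64,0x34,0x31,0x93,0x76,0x35,0xe7,0x0f}
#4 dst[0x08+2] := {0x35,0xe7}
query mem[0x09]=0xe7, mem[0x0c]=0xd2, mem[0x04]=0x76, mem[0x1c]=0xfd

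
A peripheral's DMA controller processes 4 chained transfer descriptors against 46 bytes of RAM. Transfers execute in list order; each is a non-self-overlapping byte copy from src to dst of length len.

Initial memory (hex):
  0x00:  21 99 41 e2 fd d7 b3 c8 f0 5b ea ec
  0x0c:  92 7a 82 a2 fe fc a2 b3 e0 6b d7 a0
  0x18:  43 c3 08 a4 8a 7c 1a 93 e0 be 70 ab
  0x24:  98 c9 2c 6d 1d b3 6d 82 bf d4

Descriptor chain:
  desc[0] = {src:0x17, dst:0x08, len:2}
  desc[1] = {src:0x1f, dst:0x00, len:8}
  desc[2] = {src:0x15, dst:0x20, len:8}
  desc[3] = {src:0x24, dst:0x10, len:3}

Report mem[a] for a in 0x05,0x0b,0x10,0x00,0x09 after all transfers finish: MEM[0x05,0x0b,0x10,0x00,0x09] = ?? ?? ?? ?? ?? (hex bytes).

#0 dst[0x08+2] := {0xa0,0x43}
#1 dst[0x00+8] := {0x93,0xe0,0xbe,0x70,0xab,0x98,0xc9,0x2c}
#2 dst[0x20+8] := {0x6b,0xd7,0xa0,0x43,0xc3,0x08,0xa4,0x8a}
#3 dst[0x10+3] := {0xc3,0x08,0xa4}
query mem[0x05]=0x98, mem[0x0b]=0xec, mem[0x10]=0xc3, mem[0x00]=0x93, mem[0x09]=0x43

MEM[0x05,0x0b,0x10,0x00,0x09] = 98 ec c3 93 43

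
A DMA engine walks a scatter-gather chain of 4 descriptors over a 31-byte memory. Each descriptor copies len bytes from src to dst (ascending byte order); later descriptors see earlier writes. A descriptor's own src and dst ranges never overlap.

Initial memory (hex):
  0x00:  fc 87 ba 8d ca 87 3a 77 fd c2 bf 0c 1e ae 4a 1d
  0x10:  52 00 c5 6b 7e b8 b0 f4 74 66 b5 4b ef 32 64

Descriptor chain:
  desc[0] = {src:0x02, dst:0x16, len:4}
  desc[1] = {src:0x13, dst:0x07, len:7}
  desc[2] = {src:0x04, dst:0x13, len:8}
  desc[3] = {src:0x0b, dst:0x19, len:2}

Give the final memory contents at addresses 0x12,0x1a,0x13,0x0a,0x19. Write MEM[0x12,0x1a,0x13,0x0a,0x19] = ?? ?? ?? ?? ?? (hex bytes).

#0 dst[0x16+4] := {0xba,0x8d,0xca,0x87}
#1 dst[0x07+7] := {0x6b,0x7e,0xb8,0xba,0x8d,0xca,0x87}
#2 dst[0x13+8] := {0xca,0x87,0x3a,0x6b,0x7e,0xb8,0xba,0x8d}
#3 dst[0x19+2] := {0x8d,0xca}
query mem[0x12]=0xc5, mem[0x1a]=0xca, mem[0x13]=0xca, mem[0x0a]=0xba, mem[0x19]=0x8d

MEM[0x12,0x1a,0x13,0x0a,0x19] = c5 ca ca ba 8d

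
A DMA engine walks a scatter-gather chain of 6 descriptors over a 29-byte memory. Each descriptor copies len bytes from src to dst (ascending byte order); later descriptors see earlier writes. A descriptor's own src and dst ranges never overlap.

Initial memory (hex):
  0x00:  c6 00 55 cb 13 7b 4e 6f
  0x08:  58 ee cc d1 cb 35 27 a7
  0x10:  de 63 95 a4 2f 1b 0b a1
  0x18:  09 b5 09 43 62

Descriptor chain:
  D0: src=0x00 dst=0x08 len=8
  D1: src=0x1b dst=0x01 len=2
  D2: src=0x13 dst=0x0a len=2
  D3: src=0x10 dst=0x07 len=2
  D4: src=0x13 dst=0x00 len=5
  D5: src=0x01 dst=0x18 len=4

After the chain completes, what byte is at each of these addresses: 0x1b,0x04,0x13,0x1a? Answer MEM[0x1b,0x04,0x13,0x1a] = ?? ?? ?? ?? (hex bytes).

MEM[0x1b,0x04,0x13,0x1a] = a1 a1 a4 0b

D0: mem[0x08..0x0f] <- [c6 00 55 cb 13 7b 4e 6f]
D1: mem[0x01..0x02] <- [43 62]
D2: mem[0x0a..0x0b] <- [a4 2f]
D3: mem[0x07..0x08] <- [de 63]
D4: mem[0x00..0x04] <- [a4 2f 1b 0b a1]
D5: mem[0x18..0x1b] <- [2f 1b 0b a1]
query mem[0x1b]=0xa1, mem[0x04]=0xa1, mem[0x13]=0xa4, mem[0x1a]=0x0b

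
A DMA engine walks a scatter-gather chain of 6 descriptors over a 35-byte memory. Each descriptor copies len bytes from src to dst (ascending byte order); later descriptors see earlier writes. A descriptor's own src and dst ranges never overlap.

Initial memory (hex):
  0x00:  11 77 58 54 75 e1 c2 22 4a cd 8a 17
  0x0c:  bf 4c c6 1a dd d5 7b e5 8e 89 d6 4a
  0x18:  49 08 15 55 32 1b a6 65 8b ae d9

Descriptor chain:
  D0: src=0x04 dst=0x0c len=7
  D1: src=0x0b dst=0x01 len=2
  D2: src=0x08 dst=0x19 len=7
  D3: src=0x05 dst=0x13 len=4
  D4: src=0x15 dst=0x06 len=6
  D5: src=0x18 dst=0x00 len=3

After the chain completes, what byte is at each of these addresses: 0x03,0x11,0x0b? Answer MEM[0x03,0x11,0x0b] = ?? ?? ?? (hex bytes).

#0 dst[0x0c+7] := {0x75,0xe1,0xc2,0x22,0x4a,0xcd,0x8a}
#1 dst[0x01+2] := {0x17,0x75}
#2 dst[0x19+7] := {0x4a,0xcd,0x8a,0x17,0x75,0xe1,0xc2}
#3 dst[0x13+4] := {0xe1,0xc2,0x22,0x4a}
#4 dst[0x06+6] := {0x22,0x4a,0x4a,0x49,0x4a,0xcd}
#5 dst[0x00+3] := {0x49,0x4a,0xcd}
query mem[0x03]=0x54, mem[0x11]=0xcd, mem[0x0b]=0xcd

MEM[0x03,0x11,0x0b] = 54 cd cd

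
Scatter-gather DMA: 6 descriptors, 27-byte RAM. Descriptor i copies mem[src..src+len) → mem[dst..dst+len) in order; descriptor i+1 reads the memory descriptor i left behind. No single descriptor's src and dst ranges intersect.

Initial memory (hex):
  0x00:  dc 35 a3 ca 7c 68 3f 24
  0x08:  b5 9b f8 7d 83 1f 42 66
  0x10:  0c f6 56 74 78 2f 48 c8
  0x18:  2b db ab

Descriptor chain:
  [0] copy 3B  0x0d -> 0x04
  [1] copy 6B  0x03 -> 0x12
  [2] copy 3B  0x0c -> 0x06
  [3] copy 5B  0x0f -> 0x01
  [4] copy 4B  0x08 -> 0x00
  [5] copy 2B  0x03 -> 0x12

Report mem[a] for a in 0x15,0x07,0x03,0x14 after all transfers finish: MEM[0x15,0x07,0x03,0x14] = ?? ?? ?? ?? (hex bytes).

[0] 0x0d->0x04 len=3 : 1f 42 66
[1] 0x03->0x12 len=6 : ca 1f 42 66 24 b5
[2] 0x0c->0x06 len=3 : 83 1f 42
[3] 0x0f->0x01 len=5 : 66 0c f6 ca 1f
[4] 0x08->0x00 len=4 : 42 9b f8 7d
[5] 0x03->0x12 len=2 : 7d ca
query mem[0x15]=0x66, mem[0x07]=0x1f, mem[0x03]=0x7d, mem[0x14]=0x42

MEM[0x15,0x07,0x03,0x14] = 66 1f 7d 42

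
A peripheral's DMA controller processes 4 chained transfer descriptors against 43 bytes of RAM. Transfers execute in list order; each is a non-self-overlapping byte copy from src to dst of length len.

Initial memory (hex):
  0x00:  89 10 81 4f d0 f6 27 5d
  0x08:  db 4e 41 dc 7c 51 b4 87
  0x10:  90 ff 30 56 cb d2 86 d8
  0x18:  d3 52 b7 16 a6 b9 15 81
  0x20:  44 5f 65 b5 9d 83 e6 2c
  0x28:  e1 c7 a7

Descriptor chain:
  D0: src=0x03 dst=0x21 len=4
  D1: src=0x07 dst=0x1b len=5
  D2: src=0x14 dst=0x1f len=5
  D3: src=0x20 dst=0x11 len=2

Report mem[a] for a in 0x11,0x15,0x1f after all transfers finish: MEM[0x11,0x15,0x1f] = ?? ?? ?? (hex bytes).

D0: mem[0x21..0x24] <- [4f d0 f6 27]
D1: mem[0x1b..0x1f] <- [5d db 4e 41 dc]
D2: mem[0x1f..0x23] <- [cb d2 86 d8 d3]
D3: mem[0x11..0x12] <- [d2 86]
query mem[0x11]=0xd2, mem[0x15]=0xd2, mem[0x1f]=0xcb

MEM[0x11,0x15,0x1f] = d2 d2 cb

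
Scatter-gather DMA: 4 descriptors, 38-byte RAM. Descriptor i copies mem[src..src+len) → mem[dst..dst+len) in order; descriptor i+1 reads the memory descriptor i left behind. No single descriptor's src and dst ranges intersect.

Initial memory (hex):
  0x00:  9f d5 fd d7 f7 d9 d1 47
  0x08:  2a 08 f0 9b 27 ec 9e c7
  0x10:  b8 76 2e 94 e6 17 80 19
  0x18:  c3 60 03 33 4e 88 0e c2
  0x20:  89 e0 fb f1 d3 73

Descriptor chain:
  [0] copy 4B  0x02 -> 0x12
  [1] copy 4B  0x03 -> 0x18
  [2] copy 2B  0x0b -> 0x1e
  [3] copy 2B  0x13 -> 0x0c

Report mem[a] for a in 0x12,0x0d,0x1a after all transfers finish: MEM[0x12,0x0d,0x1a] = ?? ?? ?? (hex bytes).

  after D0: wrote 4B at 0x12 = fdd7f7d9
  after D1: wrote 4B at 0x18 = d7f7d9d1
  after D2: wrote 2B at 0x1e = 9b27
  after D3: wrote 2B at 0x0c = d7f7
query mem[0x12]=0xfd, mem[0x0d]=0xf7, mem[0x1a]=0xd9

MEM[0x12,0x0d,0x1a] = fd f7 d9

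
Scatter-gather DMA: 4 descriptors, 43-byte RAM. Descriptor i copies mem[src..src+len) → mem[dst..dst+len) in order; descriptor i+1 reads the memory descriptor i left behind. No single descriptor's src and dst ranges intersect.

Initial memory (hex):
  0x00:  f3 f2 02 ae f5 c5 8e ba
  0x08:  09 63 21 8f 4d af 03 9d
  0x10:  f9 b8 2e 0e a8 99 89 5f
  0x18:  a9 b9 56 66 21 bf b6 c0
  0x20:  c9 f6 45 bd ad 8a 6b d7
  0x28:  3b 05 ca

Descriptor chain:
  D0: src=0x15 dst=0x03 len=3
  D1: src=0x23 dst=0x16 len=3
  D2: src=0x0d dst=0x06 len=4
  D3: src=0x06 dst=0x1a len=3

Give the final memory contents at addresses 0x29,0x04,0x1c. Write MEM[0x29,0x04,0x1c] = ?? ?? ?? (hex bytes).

#0 dst[0x03+3] := {0x99,0x89,0x5f}
#1 dst[0x16+3] := {0xbd,0xad,0x8a}
#2 dst[0x06+4] := {0xaf,0x03,0x9d,0xf9}
#3 dst[0x1a+3] := {0xaf,0x03,0x9d}
query mem[0x29]=0x05, mem[0x04]=0x89, mem[0x1c]=0x9d

MEM[0x29,0x04,0x1c] = 05 89 9d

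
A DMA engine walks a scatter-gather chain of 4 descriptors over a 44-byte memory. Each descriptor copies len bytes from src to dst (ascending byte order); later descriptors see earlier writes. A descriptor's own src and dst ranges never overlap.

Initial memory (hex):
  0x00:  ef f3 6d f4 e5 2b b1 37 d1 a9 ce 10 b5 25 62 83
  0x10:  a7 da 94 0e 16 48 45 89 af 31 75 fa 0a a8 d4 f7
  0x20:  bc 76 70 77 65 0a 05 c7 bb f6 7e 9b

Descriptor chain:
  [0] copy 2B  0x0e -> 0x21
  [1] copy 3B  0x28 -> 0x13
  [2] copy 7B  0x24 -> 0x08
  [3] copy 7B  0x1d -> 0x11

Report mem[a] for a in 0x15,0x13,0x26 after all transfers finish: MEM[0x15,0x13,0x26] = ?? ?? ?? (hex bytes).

#0 dst[0x21+2] := {0x62,0x83}
#1 dst[0x13+3] := {0xbb,0xf6,0x7e}
#2 dst[0x08+7] := {0x65,0x0a,0x05,0xc7,0xbb,0xf6,0x7e}
#3 dst[0x11+7] := {0xa8,0xd4,0xf7,0xbc,0x62,0x83,0x77}
query mem[0x15]=0x62, mem[0x13]=0xf7, mem[0x26]=0x05

MEM[0x15,0x13,0x26] = 62 f7 05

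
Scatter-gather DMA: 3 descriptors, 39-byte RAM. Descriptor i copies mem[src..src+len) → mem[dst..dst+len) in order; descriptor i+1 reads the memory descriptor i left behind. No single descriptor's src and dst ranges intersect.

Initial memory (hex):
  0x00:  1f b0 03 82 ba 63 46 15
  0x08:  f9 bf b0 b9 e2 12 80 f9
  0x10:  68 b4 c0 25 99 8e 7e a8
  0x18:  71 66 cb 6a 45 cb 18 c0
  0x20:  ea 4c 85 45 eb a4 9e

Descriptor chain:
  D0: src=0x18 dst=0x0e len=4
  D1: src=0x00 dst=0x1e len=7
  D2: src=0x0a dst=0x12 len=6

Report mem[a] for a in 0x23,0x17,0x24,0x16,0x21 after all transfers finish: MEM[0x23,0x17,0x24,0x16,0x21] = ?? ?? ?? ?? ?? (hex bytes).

[0] 0x18->0x0e len=4 : 71 66 cb 6a
[1] 0x00->0x1e len=7 : 1f b0 03 82 ba 63 46
[2] 0x0a->0x12 len=6 : b0 b9 e2 12 71 66
query mem[0x23]=0x63, mem[0x17]=0x66, mem[0x24]=0x46, mem[0x16]=0x71, mem[0x21]=0x82

MEM[0x23,0x17,0x24,0x16,0x21] = 63 66 46 71 82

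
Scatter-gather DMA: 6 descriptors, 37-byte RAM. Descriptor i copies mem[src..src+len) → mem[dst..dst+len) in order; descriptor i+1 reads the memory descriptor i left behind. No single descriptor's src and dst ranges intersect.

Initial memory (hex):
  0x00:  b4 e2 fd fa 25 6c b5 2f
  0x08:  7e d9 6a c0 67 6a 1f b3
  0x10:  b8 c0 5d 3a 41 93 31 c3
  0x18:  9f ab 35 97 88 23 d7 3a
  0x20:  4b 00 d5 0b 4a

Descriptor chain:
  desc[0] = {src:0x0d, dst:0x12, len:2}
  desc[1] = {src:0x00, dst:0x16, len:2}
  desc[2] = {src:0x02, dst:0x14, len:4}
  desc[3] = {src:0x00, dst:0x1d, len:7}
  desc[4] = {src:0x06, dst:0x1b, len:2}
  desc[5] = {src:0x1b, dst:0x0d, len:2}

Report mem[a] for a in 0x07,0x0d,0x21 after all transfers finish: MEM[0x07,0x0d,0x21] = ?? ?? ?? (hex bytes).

D0: mem[0x12..0x13] <- [6a 1f]
D1: mem[0x16..0x17] <- [b4 e2]
D2: mem[0x14..0x17] <- [fd fa 25 6c]
D3: mem[0x1d..0x23] <- [b4 e2 fd fa 25 6c b5]
D4: mem[0x1b..0x1c] <- [b5 2f]
D5: mem[0x0d..0x0e] <- [b5 2f]
query mem[0x07]=0x2f, mem[0x0d]=0xb5, mem[0x21]=0x25

MEM[0x07,0x0d,0x21] = 2f b5 25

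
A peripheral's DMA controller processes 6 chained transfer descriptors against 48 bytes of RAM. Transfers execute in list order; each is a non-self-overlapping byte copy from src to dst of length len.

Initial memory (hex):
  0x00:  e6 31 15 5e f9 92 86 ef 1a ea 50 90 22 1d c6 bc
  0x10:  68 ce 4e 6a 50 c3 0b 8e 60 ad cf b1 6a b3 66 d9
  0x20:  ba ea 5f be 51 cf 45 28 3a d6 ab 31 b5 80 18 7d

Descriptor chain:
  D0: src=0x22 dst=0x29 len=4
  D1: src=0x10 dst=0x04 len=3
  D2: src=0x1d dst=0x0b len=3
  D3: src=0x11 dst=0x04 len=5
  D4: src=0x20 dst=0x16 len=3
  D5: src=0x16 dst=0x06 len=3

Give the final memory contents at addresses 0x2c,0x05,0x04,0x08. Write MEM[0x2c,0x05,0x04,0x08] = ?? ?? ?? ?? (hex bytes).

MEM[0x2c,0x05,0x04,0x08] = cf 4e ce 5f

#0 dst[0x29+4] := {0x5f,0xbe,0x51,0xcf}
#1 dst[0x04+3] := {0x68,0xce,0x4e}
#2 dst[0x0b+3] := {0xb3,0x66,0xd9}
#3 dst[0x04+5] := {0xce,0x4e,0x6a,0x50,0xc3}
#4 dst[0x16+3] := {0xba,0xea,0x5f}
#5 dst[0x06+3] := {0xba,0xea,0x5f}
query mem[0x2c]=0xcf, mem[0x05]=0x4e, mem[0x04]=0xce, mem[0x08]=0x5f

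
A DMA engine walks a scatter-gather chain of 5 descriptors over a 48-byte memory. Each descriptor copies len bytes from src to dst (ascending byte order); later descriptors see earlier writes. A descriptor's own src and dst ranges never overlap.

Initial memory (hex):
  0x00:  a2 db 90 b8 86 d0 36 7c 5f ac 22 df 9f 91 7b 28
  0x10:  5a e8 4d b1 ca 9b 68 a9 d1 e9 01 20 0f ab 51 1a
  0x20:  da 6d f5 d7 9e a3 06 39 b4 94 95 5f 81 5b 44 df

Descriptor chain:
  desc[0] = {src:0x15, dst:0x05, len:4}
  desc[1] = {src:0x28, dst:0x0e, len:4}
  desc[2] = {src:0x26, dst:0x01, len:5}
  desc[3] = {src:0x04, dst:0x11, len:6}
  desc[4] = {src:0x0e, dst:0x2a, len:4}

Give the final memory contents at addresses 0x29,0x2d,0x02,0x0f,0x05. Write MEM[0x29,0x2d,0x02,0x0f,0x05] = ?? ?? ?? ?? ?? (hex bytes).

  after D0: wrote 4B at 0x05 = 9b68a9d1
  after D1: wrote 4B at 0x0e = b494955f
  after D2: wrote 5B at 0x01 = 0639b49495
  after D3: wrote 6B at 0x11 = 949568a9d1ac
  after D4: wrote 4B at 0x2a = b4949594
query mem[0x29]=0x94, mem[0x2d]=0x94, mem[0x02]=0x39, mem[0x0f]=0x94, mem[0x05]=0x95

MEM[0x29,0x2d,0x02,0x0f,0x05] = 94 94 39 94 95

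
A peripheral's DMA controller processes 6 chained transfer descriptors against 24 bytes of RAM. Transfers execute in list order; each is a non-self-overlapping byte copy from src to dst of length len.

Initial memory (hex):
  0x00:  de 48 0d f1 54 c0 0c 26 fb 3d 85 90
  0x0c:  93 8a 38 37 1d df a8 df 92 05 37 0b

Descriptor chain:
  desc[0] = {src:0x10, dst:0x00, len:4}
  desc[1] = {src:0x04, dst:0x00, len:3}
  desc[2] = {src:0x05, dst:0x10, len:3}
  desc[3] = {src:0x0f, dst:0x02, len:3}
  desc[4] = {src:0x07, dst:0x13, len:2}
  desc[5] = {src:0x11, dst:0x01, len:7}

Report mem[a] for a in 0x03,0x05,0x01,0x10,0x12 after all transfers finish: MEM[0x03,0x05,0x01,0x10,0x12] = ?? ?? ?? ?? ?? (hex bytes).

#0 dst[0x00+4] := {0x1d,0xdf,0xa8,0xdf}
#1 dst[0x00+3] := {0x54,0xc0,0x0c}
#2 dst[0x10+3] := {0xc0,0x0c,0x26}
#3 dst[0x02+3] := {0x37,0xc0,0x0c}
#4 dst[0x13+2] := {0x26,0xfb}
#5 dst[0x01+7] := {0x0c,0x26,0x26,0xfb,0x05,0x37,0x0b}
query mem[0x03]=0x26, mem[0x05]=0x05, mem[0x01]=0x0c, mem[0x10]=0xc0, mem[0x12]=0x26

MEM[0x03,0x05,0x01,0x10,0x12] = 26 05 0c c0 26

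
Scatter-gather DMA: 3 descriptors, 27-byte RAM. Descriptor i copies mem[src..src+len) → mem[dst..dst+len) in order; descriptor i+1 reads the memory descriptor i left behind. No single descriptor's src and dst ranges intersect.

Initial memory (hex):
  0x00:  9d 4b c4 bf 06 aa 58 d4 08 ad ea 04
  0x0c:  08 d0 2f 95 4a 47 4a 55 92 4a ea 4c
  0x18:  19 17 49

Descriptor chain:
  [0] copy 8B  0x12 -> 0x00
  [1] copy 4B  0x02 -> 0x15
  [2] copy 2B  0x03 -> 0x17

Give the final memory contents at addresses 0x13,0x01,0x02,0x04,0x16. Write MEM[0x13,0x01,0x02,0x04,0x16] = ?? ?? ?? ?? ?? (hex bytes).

MEM[0x13,0x01,0x02,0x04,0x16] = 55 55 92 ea 4a

  after D0: wrote 8B at 0x00 = 4a55924aea4c1917
  after D1: wrote 4B at 0x15 = 924aea4c
  after D2: wrote 2B at 0x17 = 4aea
query mem[0x13]=0x55, mem[0x01]=0x55, mem[0x02]=0x92, mem[0x04]=0xea, mem[0x16]=0x4a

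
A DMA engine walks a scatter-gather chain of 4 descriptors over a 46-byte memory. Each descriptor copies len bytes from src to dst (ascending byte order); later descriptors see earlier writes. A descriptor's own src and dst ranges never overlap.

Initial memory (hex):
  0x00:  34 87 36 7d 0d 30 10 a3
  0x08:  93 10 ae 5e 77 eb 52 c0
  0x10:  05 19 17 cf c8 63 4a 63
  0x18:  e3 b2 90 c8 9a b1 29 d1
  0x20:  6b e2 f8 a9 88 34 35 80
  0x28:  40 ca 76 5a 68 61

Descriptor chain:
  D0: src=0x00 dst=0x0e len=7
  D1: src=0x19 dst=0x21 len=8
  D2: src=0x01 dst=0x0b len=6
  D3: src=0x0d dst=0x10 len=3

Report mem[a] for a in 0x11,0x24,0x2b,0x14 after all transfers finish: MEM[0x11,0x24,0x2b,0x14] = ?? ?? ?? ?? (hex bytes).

D0: mem[0x0e..0x14] <- [34 87 36 7d 0d 30 10]
D1: mem[0x21..0x28] <- [b2 90 c8 9a b1 29 d1 6b]
D2: mem[0x0b..0x10] <- [87 36 7d 0d 30 10]
D3: mem[0x10..0x12] <- [7d 0d 30]
query mem[0x11]=0x0d, mem[0x24]=0x9a, mem[0x2b]=0x5a, mem[0x14]=0x10

MEM[0x11,0x24,0x2b,0x14] = 0d 9a 5a 10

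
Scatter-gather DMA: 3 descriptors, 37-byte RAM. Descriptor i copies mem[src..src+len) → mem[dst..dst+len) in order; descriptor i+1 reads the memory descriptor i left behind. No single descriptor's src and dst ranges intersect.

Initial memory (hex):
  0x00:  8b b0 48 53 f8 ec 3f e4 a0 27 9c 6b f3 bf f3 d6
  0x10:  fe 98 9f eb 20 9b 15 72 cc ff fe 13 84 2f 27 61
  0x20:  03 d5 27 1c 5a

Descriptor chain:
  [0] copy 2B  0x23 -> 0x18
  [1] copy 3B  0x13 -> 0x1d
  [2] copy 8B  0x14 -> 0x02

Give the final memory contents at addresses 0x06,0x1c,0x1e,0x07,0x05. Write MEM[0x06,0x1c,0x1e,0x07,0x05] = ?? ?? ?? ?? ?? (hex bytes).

MEM[0x06,0x1c,0x1e,0x07,0x05] = 1c 84 20 5a 72

D0: mem[0x18..0x19] <- [1c 5a]
D1: mem[0x1d..0x1f] <- [eb 20 9b]
D2: mem[0x02..0x09] <- [20 9b 15 72 1c 5a fe 13]
query mem[0x06]=0x1c, mem[0x1c]=0x84, mem[0x1e]=0x20, mem[0x07]=0x5a, mem[0x05]=0x72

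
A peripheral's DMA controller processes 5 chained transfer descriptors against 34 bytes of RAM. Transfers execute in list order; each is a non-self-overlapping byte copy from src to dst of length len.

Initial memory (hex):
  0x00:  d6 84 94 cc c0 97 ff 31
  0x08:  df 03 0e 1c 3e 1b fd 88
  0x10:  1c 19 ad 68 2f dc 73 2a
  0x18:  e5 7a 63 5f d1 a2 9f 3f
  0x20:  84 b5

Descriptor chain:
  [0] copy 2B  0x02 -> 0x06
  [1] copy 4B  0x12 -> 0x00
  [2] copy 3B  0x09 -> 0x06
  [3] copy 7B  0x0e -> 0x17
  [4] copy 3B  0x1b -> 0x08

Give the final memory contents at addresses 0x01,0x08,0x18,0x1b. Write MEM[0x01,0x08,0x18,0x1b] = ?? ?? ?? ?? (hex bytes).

MEM[0x01,0x08,0x18,0x1b] = 68 ad 88 ad

[0] 0x02->0x06 len=2 : 94 cc
[1] 0x12->0x00 len=4 : ad 68 2f dc
[2] 0x09->0x06 len=3 : 03 0e 1c
[3] 0x0e->0x17 len=7 : fd 88 1c 19 ad 68 2f
[4] 0x1b->0x08 len=3 : ad 68 2f
query mem[0x01]=0x68, mem[0x08]=0xad, mem[0x18]=0x88, mem[0x1b]=0xad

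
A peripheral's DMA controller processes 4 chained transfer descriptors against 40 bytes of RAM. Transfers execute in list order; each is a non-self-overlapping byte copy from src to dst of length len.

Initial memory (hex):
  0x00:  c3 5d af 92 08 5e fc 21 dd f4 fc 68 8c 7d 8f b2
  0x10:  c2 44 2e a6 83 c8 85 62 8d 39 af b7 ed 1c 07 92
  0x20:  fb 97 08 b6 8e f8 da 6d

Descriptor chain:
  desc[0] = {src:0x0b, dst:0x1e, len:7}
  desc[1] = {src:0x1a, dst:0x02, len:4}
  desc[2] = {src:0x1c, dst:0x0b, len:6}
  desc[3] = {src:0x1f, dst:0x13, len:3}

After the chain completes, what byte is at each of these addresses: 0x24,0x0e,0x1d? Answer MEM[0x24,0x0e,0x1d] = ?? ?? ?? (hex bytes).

  after D0: wrote 7B at 0x1e = 688c7d8fb2c244
  after D1: wrote 4B at 0x02 = afb7ed1c
  after D2: wrote 6B at 0x0b = ed1c688c7d8f
  after D3: wrote 3B at 0x13 = 8c7d8f
query mem[0x24]=0x44, mem[0x0e]=0x8c, mem[0x1d]=0x1c

MEM[0x24,0x0e,0x1d] = 44 8c 1c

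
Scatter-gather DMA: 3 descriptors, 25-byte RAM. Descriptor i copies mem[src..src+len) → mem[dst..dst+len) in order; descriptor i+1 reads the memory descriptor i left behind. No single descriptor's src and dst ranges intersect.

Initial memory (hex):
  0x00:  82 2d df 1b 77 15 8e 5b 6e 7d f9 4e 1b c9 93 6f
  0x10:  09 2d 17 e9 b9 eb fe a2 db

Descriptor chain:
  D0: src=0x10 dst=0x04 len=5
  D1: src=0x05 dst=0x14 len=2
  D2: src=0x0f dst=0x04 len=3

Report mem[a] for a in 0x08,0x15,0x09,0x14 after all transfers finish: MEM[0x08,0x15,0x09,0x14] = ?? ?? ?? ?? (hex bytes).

#0 dst[0x04+5] := {0x09,0x2d,0x17,0xe9,0xb9}
#1 dst[0x14+2] := {0x2d,0x17}
#2 dst[0x04+3] := {0x6f,0x09,0x2d}
query mem[0x08]=0xb9, mem[0x15]=0x17, mem[0x09]=0x7d, mem[0x14]=0x2d

MEM[0x08,0x15,0x09,0x14] = b9 17 7d 2d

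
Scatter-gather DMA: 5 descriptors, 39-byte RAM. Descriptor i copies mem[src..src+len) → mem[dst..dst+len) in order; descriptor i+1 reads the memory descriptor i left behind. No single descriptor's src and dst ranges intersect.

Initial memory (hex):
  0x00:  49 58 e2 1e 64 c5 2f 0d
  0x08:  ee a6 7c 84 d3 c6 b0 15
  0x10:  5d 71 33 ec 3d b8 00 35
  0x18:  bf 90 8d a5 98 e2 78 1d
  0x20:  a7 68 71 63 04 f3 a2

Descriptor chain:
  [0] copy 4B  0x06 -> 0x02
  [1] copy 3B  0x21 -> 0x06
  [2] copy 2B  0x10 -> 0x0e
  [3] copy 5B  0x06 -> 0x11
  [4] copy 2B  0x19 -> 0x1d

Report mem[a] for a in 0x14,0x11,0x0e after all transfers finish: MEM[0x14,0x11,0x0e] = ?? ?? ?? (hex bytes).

[0] 0x06->0x02 len=4 : 2f 0d ee a6
[1] 0x21->0x06 len=3 : 68 71 63
[2] 0x10->0x0e len=2 : 5d 71
[3] 0x06->0x11 len=5 : 68 71 63 a6 7c
[4] 0x19->0x1d len=2 : 90 8d
query mem[0x14]=0xa6, mem[0x11]=0x68, mem[0x0e]=0x5d

MEM[0x14,0x11,0x0e] = a6 68 5d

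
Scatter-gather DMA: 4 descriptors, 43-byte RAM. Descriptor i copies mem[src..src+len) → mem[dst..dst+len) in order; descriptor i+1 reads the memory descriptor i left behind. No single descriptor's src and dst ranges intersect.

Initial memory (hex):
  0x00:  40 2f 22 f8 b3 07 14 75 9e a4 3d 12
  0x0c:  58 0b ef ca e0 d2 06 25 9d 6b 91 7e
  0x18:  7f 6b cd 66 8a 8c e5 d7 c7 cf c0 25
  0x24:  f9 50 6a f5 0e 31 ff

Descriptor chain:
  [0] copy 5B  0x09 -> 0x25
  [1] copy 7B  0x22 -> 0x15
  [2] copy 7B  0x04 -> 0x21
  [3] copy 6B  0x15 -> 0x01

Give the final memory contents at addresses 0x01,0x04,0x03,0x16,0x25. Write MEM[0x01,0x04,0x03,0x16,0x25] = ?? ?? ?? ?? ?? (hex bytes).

[0] 0x09->0x25 len=5 : a4 3d 12 58 0b
[1] 0x22->0x15 len=7 : c0 25 f9 a4 3d 12 58
[2] 0x04->0x21 len=7 : b3 07 14 75 9e a4 3d
[3] 0x15->0x01 len=6 : c0 25 f9 a4 3d 12
query mem[0x01]=0xc0, mem[0x04]=0xa4, mem[0x03]=0xf9, mem[0x16]=0x25, mem[0x25]=0x9e

MEM[0x01,0x04,0x03,0x16,0x25] = c0 a4 f9 25 9e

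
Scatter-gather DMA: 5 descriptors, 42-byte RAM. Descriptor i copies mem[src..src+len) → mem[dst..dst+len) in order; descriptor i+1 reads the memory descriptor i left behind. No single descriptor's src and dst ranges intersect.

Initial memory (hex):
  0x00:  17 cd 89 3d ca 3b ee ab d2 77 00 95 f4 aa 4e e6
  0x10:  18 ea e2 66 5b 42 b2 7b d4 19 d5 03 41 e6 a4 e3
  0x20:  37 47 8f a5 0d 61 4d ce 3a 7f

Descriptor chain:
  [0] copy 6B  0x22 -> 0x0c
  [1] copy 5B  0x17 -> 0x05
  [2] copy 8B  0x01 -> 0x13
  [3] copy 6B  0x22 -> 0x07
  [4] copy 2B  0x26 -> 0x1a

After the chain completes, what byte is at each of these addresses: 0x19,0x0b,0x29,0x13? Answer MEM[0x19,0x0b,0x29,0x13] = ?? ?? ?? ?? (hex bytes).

#0 dst[0x0c+6] := {0x8f,0xa5,0x0d,0x61,0x4d,0xce}
#1 dst[0x05+5] := {0x7b,0xd4,0x19,0xd5,0x03}
#2 dst[0x13+8] := {0xcd,0x89,0x3d,0xca,0x7b,0xd4,0x19,0xd5}
#3 dst[0x07+6] := {0x8f,0xa5,0x0d,0x61,0x4d,0xce}
#4 dst[0x1a+2] := {0x4d,0xce}
query mem[0x19]=0x19, mem[0x0b]=0x4d, mem[0x29]=0x7f, mem[0x13]=0xcd

MEM[0x19,0x0b,0x29,0x13] = 19 4d 7f cd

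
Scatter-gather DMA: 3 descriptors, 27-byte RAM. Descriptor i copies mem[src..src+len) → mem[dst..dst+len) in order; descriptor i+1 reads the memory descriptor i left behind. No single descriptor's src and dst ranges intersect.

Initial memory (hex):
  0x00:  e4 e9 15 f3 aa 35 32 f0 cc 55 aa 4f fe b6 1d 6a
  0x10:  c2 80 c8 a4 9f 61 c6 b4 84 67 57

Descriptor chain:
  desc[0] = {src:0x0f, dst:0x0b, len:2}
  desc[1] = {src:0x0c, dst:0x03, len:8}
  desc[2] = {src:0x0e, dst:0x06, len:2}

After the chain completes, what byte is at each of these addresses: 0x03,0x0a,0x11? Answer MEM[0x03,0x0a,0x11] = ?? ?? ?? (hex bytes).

MEM[0x03,0x0a,0x11] = c2 a4 80

D0: mem[0x0b..0x0c] <- [6a c2]
D1: mem[0x03..0x0a] <- [c2 b6 1d 6a c2 80 c8 a4]
D2: mem[0x06..0x07] <- [1d 6a]
query mem[0x03]=0xc2, mem[0x0a]=0xa4, mem[0x11]=0x80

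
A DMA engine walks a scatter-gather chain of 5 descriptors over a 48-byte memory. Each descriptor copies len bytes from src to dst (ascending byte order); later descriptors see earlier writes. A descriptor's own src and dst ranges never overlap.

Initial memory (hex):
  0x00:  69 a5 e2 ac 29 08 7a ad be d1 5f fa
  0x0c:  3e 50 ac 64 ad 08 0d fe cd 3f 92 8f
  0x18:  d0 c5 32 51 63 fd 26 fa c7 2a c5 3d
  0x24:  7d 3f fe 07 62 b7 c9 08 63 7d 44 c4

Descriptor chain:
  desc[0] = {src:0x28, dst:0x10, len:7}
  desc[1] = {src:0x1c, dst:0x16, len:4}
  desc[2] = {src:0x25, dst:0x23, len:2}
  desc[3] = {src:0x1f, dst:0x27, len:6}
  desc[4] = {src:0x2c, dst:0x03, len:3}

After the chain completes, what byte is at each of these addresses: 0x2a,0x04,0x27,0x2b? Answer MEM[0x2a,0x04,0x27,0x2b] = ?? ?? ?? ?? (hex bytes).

MEM[0x2a,0x04,0x27,0x2b] = c5 7d fa 3f

#0 dst[0x10+7] := {0x62,0xb7,0xc9,0x08,0x63,0x7d,0x44}
#1 dst[0x16+4] := {0x63,0xfd,0x26,0xfa}
#2 dst[0x23+2] := {0x3f,0xfe}
#3 dst[0x27+6] := {0xfa,0xc7,0x2a,0xc5,0x3f,0xfe}
#4 dst[0x03+3] := {0xfe,0x7d,0x44}
query mem[0x2a]=0xc5, mem[0x04]=0x7d, mem[0x27]=0xfa, mem[0x2b]=0x3f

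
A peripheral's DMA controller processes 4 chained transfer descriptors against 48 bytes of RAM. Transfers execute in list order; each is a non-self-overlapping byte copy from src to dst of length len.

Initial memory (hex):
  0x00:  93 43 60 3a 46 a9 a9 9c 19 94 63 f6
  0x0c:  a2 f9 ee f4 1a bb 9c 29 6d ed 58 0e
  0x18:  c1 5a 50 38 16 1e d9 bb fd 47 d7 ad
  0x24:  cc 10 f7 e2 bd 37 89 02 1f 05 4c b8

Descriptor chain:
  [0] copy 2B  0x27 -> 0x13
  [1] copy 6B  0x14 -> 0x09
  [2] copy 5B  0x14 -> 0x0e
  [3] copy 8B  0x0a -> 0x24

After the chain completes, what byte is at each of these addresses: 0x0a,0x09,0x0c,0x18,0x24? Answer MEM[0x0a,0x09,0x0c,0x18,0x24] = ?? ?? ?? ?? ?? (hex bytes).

MEM[0x0a,0x09,0x0c,0x18,0x24] = ed bd 0e c1 ed

#0 dst[0x13+2] := {0xe2,0xbd}
#1 dst[0x09+6] := {0xbd,0xed,0x58,0x0e,0xc1,0x5a}
#2 dst[0x0e+5] := {0xbd,0xed,0x58,0x0e,0xc1}
#3 dst[0x24+8] := {0xed,0x58,0x0e,0xc1,0xbd,0xed,0x58,0x0e}
query mem[0x0a]=0xed, mem[0x09]=0xbd, mem[0x0c]=0x0e, mem[0x18]=0xc1, mem[0x24]=0xed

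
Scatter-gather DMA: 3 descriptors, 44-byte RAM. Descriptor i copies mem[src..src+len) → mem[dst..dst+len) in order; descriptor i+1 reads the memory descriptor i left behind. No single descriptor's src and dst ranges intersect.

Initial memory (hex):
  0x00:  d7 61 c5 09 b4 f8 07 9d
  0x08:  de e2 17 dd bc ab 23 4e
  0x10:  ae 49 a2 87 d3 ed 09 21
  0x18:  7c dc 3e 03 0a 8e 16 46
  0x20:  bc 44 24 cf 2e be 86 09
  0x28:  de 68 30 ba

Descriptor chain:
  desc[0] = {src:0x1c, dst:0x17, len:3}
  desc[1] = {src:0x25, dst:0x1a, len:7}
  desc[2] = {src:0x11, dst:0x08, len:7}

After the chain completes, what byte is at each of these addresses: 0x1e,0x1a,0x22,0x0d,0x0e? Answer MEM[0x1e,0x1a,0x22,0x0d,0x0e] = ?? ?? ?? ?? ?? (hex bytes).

D0: mem[0x17..0x19] <- [0a 8e 16]
D1: mem[0x1a..0x20] <- [be 86 09 de 68 30 ba]
D2: mem[0x08..0x0e] <- [49 a2 87 d3 ed 09 0a]
query mem[0x1e]=0x68, mem[0x1a]=0xbe, mem[0x22]=0x24, mem[0x0d]=0x09, mem[0x0e]=0x0a

MEM[0x1e,0x1a,0x22,0x0d,0x0e] = 68 be 24 09 0a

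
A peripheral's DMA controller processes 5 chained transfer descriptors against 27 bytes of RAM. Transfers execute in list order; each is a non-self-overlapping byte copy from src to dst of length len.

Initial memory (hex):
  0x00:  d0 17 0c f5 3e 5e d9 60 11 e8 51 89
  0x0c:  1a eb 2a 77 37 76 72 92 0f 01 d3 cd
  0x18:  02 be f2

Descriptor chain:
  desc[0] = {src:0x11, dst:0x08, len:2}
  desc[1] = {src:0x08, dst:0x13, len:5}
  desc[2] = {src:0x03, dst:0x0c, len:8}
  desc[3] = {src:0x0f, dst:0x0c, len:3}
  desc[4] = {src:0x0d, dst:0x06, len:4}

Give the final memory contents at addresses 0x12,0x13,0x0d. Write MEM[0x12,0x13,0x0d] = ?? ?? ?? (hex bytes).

[0] 0x11->0x08 len=2 : 76 72
[1] 0x08->0x13 len=5 : 76 72 51 89 1a
[2] 0x03->0x0c len=8 : f5 3e 5e d9 60 76 72 51
[3] 0x0f->0x0c len=3 : d9 60 76
[4] 0x0d->0x06 len=4 : 60 76 d9 60
query mem[0x12]=0x72, mem[0x13]=0x51, mem[0x0d]=0x60

MEM[0x12,0x13,0x0d] = 72 51 60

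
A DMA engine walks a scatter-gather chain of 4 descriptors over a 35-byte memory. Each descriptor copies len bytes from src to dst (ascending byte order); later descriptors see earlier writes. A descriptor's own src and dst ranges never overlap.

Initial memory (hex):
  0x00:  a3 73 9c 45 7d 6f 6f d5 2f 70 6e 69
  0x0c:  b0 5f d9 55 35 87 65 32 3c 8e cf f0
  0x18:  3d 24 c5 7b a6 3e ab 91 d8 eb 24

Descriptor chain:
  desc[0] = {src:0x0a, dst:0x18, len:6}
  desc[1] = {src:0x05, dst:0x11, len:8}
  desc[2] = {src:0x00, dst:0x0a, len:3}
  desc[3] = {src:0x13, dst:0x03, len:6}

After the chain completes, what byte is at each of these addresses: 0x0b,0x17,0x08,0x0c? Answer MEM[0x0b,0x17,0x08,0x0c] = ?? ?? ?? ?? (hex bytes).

MEM[0x0b,0x17,0x08,0x0c] = 73 69 b0 9c

D0: mem[0x18..0x1d] <- [6e 69 b0 5f d9 55]
D1: mem[0x11..0x18] <- [6f 6f d5 2f 70 6e 69 b0]
D2: mem[0x0a..0x0c] <- [a3 73 9c]
D3: mem[0x03..0x08] <- [d5 2f 70 6e 69 b0]
query mem[0x0b]=0x73, mem[0x17]=0x69, mem[0x08]=0xb0, mem[0x0c]=0x9c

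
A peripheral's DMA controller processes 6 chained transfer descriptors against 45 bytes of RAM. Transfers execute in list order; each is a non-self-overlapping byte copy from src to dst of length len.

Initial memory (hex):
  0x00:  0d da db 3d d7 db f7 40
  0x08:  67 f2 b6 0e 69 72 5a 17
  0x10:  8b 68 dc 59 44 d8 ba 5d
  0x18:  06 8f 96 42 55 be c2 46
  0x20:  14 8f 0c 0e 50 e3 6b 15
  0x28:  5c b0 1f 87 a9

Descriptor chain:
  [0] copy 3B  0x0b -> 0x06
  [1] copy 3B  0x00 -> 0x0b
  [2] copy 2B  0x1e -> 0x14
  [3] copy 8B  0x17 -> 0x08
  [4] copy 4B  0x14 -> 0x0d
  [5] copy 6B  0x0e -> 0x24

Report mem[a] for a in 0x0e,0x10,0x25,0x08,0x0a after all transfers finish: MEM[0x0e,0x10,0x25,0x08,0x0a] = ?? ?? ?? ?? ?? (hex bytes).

  after D0: wrote 3B at 0x06 = 0e6972
  after D1: wrote 3B at 0x0b = 0ddadb
  after D2: wrote 2B at 0x14 = c246
  after D3: wrote 8B at 0x08 = 5d068f964255bec2
  after D4: wrote 4B at 0x0d = c246ba5d
  after D5: wrote 6B at 0x24 = 46ba5d68dc59
query mem[0x0e]=0x46, mem[0x10]=0x5d, mem[0x25]=0xba, mem[0x08]=0x5d, mem[0x0a]=0x8f

MEM[0x0e,0x10,0x25,0x08,0x0a] = 46 5d ba 5d 8f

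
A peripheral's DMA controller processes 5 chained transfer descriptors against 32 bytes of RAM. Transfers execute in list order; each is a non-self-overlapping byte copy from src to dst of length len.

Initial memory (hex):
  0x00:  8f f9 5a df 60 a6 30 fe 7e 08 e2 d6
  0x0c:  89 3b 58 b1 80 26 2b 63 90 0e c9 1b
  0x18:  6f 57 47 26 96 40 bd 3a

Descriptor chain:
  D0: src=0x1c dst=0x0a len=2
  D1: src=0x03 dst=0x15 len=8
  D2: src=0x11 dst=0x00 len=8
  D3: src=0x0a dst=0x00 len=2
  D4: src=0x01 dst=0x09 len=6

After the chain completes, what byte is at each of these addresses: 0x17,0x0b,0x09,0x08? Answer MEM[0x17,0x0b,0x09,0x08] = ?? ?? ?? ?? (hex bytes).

MEM[0x17,0x0b,0x09,0x08] = a6 90 40 7e

  after D0: wrote 2B at 0x0a = 9640
  after D1: wrote 8B at 0x15 = df60a630fe7e0896
  after D2: wrote 8B at 0x00 = 262b6390df60a630
  after D3: wrote 2B at 0x00 = 9640
  after D4: wrote 6B at 0x09 = 406390df60a6
query mem[0x17]=0xa6, mem[0x0b]=0x90, mem[0x09]=0x40, mem[0x08]=0x7e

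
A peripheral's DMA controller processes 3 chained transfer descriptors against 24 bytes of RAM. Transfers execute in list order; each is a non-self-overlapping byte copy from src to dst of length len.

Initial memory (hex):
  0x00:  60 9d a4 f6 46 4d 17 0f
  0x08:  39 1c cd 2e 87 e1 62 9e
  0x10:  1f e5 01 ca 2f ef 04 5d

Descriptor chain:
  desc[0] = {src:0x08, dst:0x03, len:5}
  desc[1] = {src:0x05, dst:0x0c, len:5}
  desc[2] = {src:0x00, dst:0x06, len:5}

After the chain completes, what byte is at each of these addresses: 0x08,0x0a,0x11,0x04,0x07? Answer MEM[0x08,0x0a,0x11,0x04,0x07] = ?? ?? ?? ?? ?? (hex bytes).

  after D0: wrote 5B at 0x03 = 391ccd2e87
  after D1: wrote 5B at 0x0c = cd2e87391c
  after D2: wrote 5B at 0x06 = 609da4391c
query mem[0x08]=0xa4, mem[0x0a]=0x1c, mem[0x11]=0xe5, mem[0x04]=0x1c, mem[0x07]=0x9d

MEM[0x08,0x0a,0x11,0x04,0x07] = a4 1c e5 1c 9d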